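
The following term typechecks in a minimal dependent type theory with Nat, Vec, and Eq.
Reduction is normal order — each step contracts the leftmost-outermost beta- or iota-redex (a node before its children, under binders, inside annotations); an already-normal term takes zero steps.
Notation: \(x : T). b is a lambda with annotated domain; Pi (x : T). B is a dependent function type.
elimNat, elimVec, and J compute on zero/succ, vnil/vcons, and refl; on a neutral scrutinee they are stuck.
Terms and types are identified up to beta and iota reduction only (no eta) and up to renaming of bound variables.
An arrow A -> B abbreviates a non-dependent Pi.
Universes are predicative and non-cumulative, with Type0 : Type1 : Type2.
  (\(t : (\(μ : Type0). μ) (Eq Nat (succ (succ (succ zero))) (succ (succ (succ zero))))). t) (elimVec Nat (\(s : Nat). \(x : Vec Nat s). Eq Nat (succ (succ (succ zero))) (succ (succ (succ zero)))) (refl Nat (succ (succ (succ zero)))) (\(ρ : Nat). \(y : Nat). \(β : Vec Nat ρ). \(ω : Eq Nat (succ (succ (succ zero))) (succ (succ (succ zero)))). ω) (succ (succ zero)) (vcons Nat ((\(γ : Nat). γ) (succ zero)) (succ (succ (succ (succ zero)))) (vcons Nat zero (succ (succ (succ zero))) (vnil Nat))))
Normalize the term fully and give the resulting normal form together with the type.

normal form:
  refl Nat (succ (succ (succ zero)))
the term's type:
  Eq Nat (succ (succ (succ zero))) (succ (succ (succ zero)))
observation: reduction starts at a beta-redex, and 12 normal-order steps reach the normal form.


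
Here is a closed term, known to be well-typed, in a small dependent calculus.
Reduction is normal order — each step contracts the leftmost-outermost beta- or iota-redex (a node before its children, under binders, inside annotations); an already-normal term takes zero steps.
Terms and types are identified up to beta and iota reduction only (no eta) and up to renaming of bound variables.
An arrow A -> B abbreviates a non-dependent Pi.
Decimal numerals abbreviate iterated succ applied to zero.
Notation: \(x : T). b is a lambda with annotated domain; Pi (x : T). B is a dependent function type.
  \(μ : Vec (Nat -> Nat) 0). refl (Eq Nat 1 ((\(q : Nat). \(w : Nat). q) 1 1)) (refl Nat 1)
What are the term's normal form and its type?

reduced normal form:
  \(μ : Vec (Nat -> Nat) 0). refl (Eq Nat 1 1) (refl Nat 1)
type:
  Vec (Nat -> Nat) 0 -> Eq (Eq Nat 1 1) (refl Nat 1) (refl Nat 1)


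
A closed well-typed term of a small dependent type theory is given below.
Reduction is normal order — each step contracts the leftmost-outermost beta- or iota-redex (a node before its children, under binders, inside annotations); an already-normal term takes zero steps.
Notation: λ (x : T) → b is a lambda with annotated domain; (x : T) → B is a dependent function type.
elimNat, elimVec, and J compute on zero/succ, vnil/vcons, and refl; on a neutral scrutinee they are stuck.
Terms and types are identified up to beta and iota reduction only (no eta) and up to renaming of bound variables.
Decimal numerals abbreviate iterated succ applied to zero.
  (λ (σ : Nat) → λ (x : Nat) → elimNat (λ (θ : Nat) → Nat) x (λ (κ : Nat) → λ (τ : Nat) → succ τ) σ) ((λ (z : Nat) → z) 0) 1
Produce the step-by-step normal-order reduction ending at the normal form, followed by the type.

normal-order reduction:
  (λ (σ : Nat) → λ (x : Nat) → elimNat (λ (θ : Nat) → Nat) x (λ (κ : Nat) → λ (τ : Nat) → succ τ) σ) ((λ (z : Nat) → z) 0) 1
  ~> (λ (σ : Nat) → elimNat (λ (x : Nat) → Nat) σ (λ (θ : Nat) → λ (κ : Nat) → succ κ) ((λ (τ : Nat) → τ) 0)) 1
  ~> elimNat (λ (σ : Nat) → Nat) 1 (λ (x : Nat) → λ (θ : Nat) → succ θ) ((λ (κ : Nat) → κ) 0)
  ~> elimNat (λ (σ : Nat) → Nat) 1 (λ (x : Nat) → λ (θ : Nat) → succ θ) 0
  ~> 1
type:
  Nat


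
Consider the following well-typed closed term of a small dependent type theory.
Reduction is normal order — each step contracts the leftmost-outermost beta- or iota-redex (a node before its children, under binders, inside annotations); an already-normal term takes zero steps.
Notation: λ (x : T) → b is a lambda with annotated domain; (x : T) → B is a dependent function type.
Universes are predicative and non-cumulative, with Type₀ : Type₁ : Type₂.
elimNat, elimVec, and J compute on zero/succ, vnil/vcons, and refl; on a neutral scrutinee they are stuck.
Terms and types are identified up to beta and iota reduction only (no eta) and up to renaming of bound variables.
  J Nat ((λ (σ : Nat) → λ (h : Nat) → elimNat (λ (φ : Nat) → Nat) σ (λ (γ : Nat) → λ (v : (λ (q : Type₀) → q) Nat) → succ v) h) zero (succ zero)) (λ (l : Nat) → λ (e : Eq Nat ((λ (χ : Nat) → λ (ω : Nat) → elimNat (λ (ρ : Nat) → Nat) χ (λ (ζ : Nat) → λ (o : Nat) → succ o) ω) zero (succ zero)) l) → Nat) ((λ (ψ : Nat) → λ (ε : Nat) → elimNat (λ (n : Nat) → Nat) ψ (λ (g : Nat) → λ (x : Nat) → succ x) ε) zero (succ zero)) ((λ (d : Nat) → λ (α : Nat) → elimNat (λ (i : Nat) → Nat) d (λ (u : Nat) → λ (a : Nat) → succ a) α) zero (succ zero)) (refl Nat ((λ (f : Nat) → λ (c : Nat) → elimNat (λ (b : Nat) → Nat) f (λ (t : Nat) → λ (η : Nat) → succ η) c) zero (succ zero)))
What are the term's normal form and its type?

resulting normal form:
  succ zero
inferred type:
  Nat
observation: the leftmost-outermost redex is a J iota-redex, and normalization takes 7 steps.


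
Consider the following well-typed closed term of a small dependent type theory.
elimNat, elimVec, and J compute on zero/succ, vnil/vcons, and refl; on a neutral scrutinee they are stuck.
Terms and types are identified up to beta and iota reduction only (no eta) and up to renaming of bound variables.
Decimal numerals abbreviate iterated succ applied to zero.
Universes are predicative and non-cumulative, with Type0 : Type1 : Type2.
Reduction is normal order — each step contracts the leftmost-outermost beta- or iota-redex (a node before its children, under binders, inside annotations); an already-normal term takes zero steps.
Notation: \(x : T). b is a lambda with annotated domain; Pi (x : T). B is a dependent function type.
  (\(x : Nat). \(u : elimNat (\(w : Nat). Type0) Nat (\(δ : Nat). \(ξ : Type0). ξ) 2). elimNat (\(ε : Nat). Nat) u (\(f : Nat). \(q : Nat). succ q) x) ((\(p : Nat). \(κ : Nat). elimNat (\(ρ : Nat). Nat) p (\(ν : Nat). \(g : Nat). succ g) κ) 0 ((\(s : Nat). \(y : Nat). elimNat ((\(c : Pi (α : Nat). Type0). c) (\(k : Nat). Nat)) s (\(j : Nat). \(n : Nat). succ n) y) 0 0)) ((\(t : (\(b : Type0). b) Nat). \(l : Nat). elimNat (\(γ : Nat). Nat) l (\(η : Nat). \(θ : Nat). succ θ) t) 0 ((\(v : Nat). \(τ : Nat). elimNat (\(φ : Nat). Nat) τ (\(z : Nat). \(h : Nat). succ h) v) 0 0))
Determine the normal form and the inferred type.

resulting normal form:
  0
the term's type:
  Nat
observation: reduction starts at a beta-redex, and 15 normal-order steps reach the normal form.


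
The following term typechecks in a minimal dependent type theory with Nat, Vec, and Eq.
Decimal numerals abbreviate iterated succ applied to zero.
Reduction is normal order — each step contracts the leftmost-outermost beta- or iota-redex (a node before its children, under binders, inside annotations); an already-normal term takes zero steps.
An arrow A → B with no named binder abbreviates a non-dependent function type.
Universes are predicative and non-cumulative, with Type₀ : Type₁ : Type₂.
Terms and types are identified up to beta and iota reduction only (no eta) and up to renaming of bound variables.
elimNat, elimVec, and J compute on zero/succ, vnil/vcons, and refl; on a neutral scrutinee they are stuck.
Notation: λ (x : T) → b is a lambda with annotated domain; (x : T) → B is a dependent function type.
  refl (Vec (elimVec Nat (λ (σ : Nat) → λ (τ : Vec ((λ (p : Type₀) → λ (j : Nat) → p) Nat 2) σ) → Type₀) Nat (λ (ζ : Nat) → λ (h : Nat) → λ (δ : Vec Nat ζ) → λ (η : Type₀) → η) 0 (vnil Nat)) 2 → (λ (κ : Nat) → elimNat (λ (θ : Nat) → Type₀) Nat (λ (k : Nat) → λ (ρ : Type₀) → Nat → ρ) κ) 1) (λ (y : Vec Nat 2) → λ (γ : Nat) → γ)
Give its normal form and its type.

resulting normal form:
  refl (Vec Nat 2 → Nat → Nat) (λ (σ : Vec Nat 2) → λ (τ : Nat) → τ)
inferred type:
  Eq (Vec Nat 2 → Nat → Nat) (λ (σ : Vec Nat 2) → λ (τ : Nat) → τ) (λ (p : Vec Nat 2) → λ (j : Nat) → j)


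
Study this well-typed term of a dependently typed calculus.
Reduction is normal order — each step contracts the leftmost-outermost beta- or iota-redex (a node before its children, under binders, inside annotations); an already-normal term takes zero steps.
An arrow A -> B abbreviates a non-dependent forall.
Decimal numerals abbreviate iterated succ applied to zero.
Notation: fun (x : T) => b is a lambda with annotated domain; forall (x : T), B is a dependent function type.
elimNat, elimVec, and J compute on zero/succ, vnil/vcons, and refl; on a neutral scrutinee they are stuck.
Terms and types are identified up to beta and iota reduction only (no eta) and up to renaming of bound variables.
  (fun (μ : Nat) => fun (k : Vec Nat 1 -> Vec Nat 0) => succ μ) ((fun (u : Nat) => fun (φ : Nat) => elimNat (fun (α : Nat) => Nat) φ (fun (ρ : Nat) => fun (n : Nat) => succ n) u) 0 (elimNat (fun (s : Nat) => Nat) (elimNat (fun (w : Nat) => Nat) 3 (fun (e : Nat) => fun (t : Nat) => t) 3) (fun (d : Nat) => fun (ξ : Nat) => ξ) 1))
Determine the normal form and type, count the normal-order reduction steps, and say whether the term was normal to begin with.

reduced normal form:
  fun (μ : Vec Nat 1 -> Vec Nat 0) => 4
inferred type:
  (Vec Nat 1 -> Vec Nat 0) -> Nat
reduction steps (normal order): 18
already normal: no
first contracted redex: a beta-redex


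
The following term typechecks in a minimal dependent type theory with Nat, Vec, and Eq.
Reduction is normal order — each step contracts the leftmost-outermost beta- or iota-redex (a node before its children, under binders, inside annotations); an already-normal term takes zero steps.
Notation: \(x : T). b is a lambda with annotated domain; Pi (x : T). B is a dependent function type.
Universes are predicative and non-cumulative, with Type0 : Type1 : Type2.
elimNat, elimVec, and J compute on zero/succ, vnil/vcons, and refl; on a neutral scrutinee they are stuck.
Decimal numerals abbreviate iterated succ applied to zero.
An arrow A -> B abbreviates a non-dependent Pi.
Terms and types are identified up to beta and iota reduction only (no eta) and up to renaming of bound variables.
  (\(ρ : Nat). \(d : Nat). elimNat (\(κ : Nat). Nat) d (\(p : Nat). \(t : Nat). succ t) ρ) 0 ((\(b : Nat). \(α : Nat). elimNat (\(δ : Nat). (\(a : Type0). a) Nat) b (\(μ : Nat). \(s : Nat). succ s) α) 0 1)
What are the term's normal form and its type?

resulting normal form:
  1
the term's type:
  Nat
observation: the term reaches its normal form after 9 normal-order steps.


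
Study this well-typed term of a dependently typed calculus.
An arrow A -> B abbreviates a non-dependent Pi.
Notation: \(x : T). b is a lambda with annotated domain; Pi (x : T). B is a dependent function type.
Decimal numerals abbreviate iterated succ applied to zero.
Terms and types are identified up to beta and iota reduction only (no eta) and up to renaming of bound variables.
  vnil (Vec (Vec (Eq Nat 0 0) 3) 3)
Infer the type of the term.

type:
  Vec (Vec (Vec (Eq Nat 0 0) 3) 3) 0


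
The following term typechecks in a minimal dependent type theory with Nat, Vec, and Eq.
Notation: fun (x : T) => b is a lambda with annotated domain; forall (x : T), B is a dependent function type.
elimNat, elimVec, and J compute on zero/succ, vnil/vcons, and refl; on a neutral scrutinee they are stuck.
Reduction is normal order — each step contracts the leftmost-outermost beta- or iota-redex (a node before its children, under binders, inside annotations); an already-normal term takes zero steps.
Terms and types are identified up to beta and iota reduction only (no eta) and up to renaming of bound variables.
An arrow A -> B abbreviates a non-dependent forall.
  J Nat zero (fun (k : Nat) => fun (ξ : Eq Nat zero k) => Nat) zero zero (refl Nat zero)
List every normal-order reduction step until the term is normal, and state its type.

reduction (normal order):
  J Nat zero (fun (k : Nat) => fun (ξ : Eq Nat zero k) => Nat) zero zero (refl Nat zero)
  ~> zero
type:
  Nat


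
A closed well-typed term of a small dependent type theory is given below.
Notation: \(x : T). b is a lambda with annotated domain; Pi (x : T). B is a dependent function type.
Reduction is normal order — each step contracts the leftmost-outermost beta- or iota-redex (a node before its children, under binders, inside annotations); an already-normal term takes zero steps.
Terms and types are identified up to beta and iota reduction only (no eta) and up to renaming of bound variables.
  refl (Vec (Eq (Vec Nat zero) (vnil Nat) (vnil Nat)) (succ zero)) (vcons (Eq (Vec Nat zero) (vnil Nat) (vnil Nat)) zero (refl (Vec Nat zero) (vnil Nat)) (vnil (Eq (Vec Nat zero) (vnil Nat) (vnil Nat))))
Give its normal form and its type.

normal form:
  refl (Vec (Eq (Vec Nat zero) (vnil Nat) (vnil Nat)) (succ zero)) (vcons (Eq (Vec Nat zero) (vnil Nat) (vnil Nat)) zero (refl (Vec Nat zero) (vnil Nat)) (vnil (Eq (Vec Nat zero) (vnil Nat) (vnil Nat))))
the term's type:
  Eq (Vec (Eq (Vec Nat zero) (vnil Nat) (vnil Nat)) (succ zero)) (vcons (Eq (Vec Nat zero) (vnil Nat) (vnil Nat)) zero (refl (Vec Nat zero) (vnil Nat)) (vnil (Eq (Vec Nat zero) (vnil Nat) (vnil Nat)))) (vcons (Eq (Vec Nat zero) (vnil Nat) (vnil Nat)) zero (refl (Vec Nat zero) (vnil Nat)) (vnil (Eq (Vec Nat zero) (vnil Nat) (vnil Nat))))


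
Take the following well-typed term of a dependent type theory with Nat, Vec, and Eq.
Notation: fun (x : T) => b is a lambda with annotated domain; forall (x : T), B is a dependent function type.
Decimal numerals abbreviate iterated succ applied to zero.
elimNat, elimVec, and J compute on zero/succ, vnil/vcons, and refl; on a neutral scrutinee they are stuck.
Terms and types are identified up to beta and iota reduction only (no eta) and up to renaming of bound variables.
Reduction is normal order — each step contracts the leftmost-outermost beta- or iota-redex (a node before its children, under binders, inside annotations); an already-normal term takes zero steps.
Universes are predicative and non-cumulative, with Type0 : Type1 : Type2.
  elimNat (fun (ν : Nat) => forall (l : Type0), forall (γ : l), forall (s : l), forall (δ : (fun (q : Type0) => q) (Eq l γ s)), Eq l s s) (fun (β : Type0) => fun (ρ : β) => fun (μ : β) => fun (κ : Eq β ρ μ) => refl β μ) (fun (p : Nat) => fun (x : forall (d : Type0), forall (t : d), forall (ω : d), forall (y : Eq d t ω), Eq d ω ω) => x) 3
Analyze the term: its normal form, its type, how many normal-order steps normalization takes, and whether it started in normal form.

normal form:
  fun (ν : Type0) => fun (l : ν) => fun (γ : ν) => fun (s : Eq ν l γ) => refl ν γ
type:
  forall (ν : Type0), forall (l : ν), forall (γ : ν), forall (s : Eq ν l γ), Eq ν γ γ
steps to reach normal form (normal order): 10
started in normal form: no
first contracted redex: an elimNat iota-redex


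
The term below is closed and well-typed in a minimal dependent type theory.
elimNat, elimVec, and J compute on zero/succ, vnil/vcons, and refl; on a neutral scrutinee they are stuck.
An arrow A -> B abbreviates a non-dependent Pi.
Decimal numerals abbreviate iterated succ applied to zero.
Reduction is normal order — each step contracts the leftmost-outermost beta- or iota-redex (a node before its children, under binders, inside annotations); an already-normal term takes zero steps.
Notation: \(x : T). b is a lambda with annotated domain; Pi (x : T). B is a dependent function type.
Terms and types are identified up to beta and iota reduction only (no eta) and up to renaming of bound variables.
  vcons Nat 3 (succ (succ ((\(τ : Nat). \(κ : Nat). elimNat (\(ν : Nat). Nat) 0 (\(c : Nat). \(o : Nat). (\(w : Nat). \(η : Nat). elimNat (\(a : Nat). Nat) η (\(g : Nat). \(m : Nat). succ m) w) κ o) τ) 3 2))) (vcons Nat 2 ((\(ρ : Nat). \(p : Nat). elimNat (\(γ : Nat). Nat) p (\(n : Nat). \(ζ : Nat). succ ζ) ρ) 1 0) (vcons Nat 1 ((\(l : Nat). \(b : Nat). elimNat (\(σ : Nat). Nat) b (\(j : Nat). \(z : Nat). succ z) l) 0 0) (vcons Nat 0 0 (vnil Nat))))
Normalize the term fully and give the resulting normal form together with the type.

normal form:
  vcons Nat 3 8 (vcons Nat 2 1 (vcons Nat 1 0 (vcons Nat 0 0 (vnil Nat))))
inferred type:
  Vec Nat 4
observation: reduction starts at a beta-redex, and 48 normal-order steps reach the normal form.


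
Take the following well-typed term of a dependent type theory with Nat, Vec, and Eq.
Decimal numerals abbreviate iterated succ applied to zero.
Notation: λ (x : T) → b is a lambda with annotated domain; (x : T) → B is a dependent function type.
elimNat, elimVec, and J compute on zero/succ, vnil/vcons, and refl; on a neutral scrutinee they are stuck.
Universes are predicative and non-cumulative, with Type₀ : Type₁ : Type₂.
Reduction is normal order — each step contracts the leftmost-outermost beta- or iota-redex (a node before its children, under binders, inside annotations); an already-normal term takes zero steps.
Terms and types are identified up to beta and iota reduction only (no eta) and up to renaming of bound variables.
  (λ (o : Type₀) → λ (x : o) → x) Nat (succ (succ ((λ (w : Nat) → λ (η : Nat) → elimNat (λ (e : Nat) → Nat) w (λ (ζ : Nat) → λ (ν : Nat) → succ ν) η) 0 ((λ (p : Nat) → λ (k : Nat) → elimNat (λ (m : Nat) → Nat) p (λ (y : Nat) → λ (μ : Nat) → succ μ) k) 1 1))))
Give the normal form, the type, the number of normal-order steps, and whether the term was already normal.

reduced normal form:
  4
the term's type:
  Nat
normal-order step count: 17
already normal: no
first redex: a beta-redex


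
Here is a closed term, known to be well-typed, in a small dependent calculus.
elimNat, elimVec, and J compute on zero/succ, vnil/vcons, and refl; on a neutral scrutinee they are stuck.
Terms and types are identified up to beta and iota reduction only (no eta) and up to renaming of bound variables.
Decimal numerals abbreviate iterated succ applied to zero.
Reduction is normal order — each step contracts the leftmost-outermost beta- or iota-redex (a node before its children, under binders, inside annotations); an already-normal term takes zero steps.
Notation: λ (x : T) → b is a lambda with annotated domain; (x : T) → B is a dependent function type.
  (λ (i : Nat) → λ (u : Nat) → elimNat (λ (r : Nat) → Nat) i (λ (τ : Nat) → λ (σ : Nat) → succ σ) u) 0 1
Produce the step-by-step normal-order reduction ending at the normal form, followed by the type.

reduction (normal order):
  (λ (i : Nat) → λ (u : Nat) → elimNat (λ (r : Nat) → Nat) i (λ (τ : Nat) → λ (σ : Nat) → succ σ) u) 0 1
  ~> (λ (i : Nat) → elimNat (λ (u : Nat) → Nat) 0 (λ (r : Nat) → λ (τ : Nat) → succ τ) i) 1
  ~> elimNat (λ (i : Nat) → Nat) 0 (λ (u : Nat) → λ (r : Nat) → succ r) 1
  ~> (λ (i : Nat) → λ (u : Nat) → succ u) 0 (elimNat (λ (r : Nat) → Nat) 0 (λ (τ : Nat) → λ (σ : Nat) → succ σ) 0)
  ~> (λ (i : Nat) → succ i) (elimNat (λ (u : Nat) → Nat) 0 (λ (r : Nat) → λ (τ : Nat) → succ τ) 0)
  ~> succ (elimNat (λ (i : Nat) → Nat) 0 (λ (u : Nat) → λ (r : Nat) → succ r) 0)
  ~> 1
the term's type:
  Nat


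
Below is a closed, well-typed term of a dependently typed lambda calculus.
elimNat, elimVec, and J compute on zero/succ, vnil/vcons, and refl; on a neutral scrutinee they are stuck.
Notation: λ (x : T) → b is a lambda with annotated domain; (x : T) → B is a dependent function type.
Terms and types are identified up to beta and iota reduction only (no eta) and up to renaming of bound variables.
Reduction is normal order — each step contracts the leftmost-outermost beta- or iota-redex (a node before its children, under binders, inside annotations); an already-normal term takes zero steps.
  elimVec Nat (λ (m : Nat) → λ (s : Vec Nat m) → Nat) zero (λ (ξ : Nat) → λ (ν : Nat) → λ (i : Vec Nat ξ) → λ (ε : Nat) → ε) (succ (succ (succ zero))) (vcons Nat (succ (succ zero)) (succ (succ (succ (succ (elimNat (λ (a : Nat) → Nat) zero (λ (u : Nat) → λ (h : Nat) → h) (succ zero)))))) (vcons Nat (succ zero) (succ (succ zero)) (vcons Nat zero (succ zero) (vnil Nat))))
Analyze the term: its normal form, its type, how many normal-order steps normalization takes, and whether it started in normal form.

normal form:
  zero
the term's type:
  Nat
reduction steps (normal order): 16
term was already normal: no
first redex: an elimVec iota-redex


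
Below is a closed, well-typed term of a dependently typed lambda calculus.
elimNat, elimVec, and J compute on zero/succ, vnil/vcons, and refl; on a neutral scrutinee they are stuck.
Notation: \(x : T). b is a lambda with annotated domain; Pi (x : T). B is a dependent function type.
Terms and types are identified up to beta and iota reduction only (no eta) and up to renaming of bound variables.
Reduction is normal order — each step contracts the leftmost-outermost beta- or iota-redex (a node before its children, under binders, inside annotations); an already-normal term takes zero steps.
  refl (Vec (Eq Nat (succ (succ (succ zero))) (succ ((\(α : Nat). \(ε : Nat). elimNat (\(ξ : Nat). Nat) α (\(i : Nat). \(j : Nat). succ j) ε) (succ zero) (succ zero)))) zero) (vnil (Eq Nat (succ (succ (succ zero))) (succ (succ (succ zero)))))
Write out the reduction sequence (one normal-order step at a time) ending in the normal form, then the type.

normal-order reduction:
  refl (Vec (Eq Nat (succ (succ (succ zero))) (succ ((\(α : Nat). \(ε : Nat). elimNat (\(ξ : Nat). Nat) α (\(i : Nat). \(j : Nat). succ j) ε) (succ zero) (succ zero)))) zero) (vnil (Eq Nat (succ (succ (succ zero))) (succ (succ (succ zero)))))
  ~> refl (Vec (Eq Nat (succ (succ (succ zero))) (succ ((\(α : Nat). elimNat (\(ε : Nat). Nat) (succ zero) (\(ξ : Nat). \(i : Nat). succ i) α) (succ zero)))) zero) (vnil (Eq Nat (succ (succ (succ zero))) (succ (succ (succ zero)))))
  ~> refl (Vec (Eq Nat (succ (succ (succ zero))) (succ (elimNat (\(α : Nat). Nat) (succ zero) (\(ε : Nat). \(ξ : Nat). succ ξ) (succ zero)))) zero) (vnil (Eq Nat (succ (succ (succ zero))) (succ (succ (succ zero)))))
  ~> refl (Vec (Eq Nat (succ (succ (succ zero))) (succ ((\(α : Nat). \(ε : Nat). succ ε) zero (elimNat (\(ξ : Nat). Nat) (succ zero) (\(i : Nat). \(j : Nat). succ j) zero)))) zero) (vnil (Eq Nat (succ (succ (succ zero))) (succ (succ (succ zero)))))
  ~> refl (Vec (Eq Nat (succ (succ (succ zero))) (succ ((\(α : Nat). succ α) (elimNat (\(ε : Nat). Nat) (succ zero) (\(ξ : Nat). \(i : Nat). succ i) zero)))) zero) (vnil (Eq Nat (succ (succ (succ zero))) (succ (succ (succ zero)))))
  ~> refl (Vec (Eq Nat (succ (succ (succ zero))) (succ (succ (elimNat (\(α : Nat). Nat) (succ zero) (\(ε : Nat). \(ξ : Nat). succ ξ) zero)))) zero) (vnil (Eq Nat (succ (succ (succ zero))) (succ (succ (succ zero)))))
  ~> refl (Vec (Eq Nat (succ (succ (succ zero))) (succ (succ (succ zero)))) zero) (vnil (Eq Nat (succ (succ (succ zero))) (succ (succ (succ zero)))))
type:
  Eq (Vec (Eq Nat (succ (succ (succ zero))) (succ (succ (succ zero)))) zero) (vnil (Eq Nat (succ (succ (succ zero))) (succ (succ (succ zero))))) (vnil (Eq Nat (succ (succ (succ zero))) (succ (succ (succ zero)))))


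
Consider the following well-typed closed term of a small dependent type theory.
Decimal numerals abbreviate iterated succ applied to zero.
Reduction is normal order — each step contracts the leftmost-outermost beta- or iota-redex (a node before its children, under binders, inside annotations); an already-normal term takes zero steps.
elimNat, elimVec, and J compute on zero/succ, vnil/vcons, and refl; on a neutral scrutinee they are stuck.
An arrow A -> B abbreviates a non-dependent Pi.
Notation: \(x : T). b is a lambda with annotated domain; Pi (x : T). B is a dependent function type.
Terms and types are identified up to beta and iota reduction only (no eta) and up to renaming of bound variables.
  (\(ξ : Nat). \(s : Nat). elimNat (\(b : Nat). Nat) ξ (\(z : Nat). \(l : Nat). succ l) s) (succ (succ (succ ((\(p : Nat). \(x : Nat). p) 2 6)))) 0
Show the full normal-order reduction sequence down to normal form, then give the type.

normal-order reduction sequence:
  (\(ξ : Nat). \(s : Nat). elimNat (\(b : Nat). Nat) ξ (\(z : Nat). \(l : Nat). succ l) s) (succ (succ (succ ((\(p : Nat). \(x : Nat). p) 2 6)))) 0
  ~> (\(ξ : Nat). elimNat (\(s : Nat). Nat) (succ (succ (succ ((\(b : Nat). \(z : Nat). b) 2 6)))) (\(l : Nat). \(p : Nat). succ p) ξ) 0
  ~> elimNat (\(ξ : Nat). Nat) (succ (succ (succ ((\(s : Nat). \(b : Nat). s) 2 6)))) (\(z : Nat). \(l : Nat). succ l) 0
  ~> succ (succ (succ ((\(ξ : Nat). \(s : Nat). ξ) 2 6)))
  ~> succ (succ (succ ((\(ξ : Nat). 2) 6)))
  ~> 5
the term's type:
  Nat


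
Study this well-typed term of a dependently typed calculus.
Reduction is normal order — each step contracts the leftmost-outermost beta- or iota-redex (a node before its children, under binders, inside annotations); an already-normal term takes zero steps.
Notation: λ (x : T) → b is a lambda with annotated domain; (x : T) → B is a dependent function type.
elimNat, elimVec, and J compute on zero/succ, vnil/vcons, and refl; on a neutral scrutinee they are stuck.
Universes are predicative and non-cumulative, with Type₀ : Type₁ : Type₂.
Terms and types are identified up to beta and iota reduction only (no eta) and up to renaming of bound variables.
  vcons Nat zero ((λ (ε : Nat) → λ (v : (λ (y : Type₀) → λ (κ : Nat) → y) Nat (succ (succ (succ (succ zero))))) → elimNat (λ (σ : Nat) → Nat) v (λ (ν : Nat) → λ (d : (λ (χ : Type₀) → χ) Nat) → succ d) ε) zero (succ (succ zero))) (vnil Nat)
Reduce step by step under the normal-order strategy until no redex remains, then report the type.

reduction (normal order):
  vcons Nat zero ((λ (ε : Nat) → λ (v : (λ (y : Type₀) → λ (κ : Nat) → y) Nat (succ (succ (succ (succ zero))))) → elimNat (λ (σ : Nat) → Nat) v (λ (ν : Nat) → λ (d : (λ (χ : Type₀) → χ) Nat) → succ d) ε) zero (succ (succ zero))) (vnil Nat)
  ~> vcons Nat zero ((λ (ε : (λ (v : Type₀) → λ (y : Nat) → v) Nat (succ (succ (succ (succ zero))))) → elimNat (λ (κ : Nat) → Nat) ε (λ (σ : Nat) → λ (ν : (λ (d : Type₀) → d) Nat) → succ ν) zero) (succ (succ zero))) (vnil Nat)
  ~> vcons Nat zero (elimNat (λ (ε : Nat) → Nat) (succ (succ zero)) (λ (v : Nat) → λ (y : (λ (κ : Type₀) → κ) Nat) → succ y) zero) (vnil Nat)
  ~> vcons Nat zero (succ (succ zero)) (vnil Nat)
the term's type:
  Vec Nat (succ zero)


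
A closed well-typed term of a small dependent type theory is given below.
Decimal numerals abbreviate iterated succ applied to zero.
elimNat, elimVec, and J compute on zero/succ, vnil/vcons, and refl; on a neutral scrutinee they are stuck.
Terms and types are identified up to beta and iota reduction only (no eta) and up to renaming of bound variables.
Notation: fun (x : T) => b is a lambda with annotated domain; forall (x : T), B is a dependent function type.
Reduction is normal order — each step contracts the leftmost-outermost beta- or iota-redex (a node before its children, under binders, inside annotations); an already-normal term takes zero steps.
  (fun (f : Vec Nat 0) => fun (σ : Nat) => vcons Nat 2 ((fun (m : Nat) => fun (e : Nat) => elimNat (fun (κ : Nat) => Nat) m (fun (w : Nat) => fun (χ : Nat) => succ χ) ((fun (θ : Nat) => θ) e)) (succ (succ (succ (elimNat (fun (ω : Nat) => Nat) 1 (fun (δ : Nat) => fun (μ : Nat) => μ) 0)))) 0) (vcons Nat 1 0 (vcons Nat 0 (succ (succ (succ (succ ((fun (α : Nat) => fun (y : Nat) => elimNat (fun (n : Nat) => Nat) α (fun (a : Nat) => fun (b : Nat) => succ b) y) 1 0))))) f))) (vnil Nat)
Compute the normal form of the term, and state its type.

reduced normal form:
  fun (f : Nat) => vcons Nat 2 4 (vcons Nat 1 0 (vcons Nat 0 5 (vnil Nat)))
type:
  forall (f : Nat), Vec Nat 3
observation: contracting a beta-redex first, the term normalizes in 9 steps.


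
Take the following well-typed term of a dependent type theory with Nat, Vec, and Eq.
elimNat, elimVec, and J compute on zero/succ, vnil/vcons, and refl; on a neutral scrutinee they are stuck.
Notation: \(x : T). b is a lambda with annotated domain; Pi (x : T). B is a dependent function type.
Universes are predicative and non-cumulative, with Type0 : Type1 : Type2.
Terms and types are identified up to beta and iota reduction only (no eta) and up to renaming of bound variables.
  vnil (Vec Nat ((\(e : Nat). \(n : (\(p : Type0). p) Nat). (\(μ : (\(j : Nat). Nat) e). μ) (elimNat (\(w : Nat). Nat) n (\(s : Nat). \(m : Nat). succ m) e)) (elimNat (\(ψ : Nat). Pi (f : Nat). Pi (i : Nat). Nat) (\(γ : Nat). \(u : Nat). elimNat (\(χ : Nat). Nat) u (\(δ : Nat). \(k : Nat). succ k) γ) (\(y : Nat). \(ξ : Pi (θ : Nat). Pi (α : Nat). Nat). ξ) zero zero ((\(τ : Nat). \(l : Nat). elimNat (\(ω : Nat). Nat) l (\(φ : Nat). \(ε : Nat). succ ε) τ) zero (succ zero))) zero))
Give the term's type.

type:
  Vec (Vec Nat (succ zero)) zero


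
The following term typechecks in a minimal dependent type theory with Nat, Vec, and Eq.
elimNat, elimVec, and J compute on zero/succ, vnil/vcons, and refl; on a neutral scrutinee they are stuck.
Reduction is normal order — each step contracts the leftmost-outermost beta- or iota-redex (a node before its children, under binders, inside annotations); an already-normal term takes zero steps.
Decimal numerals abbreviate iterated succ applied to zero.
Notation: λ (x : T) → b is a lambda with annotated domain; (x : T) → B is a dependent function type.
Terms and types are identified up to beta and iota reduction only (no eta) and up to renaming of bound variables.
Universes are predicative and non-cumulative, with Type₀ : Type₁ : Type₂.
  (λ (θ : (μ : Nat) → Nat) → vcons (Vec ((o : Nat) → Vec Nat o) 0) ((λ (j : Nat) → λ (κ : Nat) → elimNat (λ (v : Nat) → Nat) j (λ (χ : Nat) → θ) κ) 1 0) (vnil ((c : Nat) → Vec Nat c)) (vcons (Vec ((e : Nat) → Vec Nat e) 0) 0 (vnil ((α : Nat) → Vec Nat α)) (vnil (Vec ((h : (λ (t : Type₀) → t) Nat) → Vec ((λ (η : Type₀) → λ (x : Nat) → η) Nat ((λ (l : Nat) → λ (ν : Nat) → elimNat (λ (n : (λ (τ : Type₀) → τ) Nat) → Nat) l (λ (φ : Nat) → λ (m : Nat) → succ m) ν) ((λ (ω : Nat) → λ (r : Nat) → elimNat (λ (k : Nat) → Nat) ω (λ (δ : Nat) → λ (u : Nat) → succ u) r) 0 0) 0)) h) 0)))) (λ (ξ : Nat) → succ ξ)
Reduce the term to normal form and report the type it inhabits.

reduced normal form:
  vcons (Vec ((θ : Nat) → Vec Nat θ) 0) 1 (vnil ((μ : Nat) → Vec Nat μ)) (vcons (Vec ((o : Nat) → Vec Nat o) 0) 0 (vnil ((j : Nat) → Vec Nat j)) (vnil (Vec ((κ : Nat) → Vec Nat κ) 0)))
inferred type:
  Vec (Vec ((θ : Nat) → Vec Nat θ) 0) 2


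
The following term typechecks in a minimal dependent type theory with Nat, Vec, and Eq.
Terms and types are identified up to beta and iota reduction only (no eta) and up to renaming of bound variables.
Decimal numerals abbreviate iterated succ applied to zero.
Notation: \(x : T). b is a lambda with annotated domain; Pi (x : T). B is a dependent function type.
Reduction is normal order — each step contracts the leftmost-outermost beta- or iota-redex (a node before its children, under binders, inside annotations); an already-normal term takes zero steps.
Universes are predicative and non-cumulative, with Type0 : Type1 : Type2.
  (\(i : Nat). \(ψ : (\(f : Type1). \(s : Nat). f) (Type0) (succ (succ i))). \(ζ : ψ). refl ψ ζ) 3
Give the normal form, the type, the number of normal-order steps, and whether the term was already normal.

resulting normal form:
  \(i : Type0). \(ψ : i). refl i ψ
the term's type:
  Pi (i : Type0). Pi (ψ : i). Eq i ψ ψ
reduction steps (normal order): 3
term was already normal: no
first contracted redex: a beta-redex


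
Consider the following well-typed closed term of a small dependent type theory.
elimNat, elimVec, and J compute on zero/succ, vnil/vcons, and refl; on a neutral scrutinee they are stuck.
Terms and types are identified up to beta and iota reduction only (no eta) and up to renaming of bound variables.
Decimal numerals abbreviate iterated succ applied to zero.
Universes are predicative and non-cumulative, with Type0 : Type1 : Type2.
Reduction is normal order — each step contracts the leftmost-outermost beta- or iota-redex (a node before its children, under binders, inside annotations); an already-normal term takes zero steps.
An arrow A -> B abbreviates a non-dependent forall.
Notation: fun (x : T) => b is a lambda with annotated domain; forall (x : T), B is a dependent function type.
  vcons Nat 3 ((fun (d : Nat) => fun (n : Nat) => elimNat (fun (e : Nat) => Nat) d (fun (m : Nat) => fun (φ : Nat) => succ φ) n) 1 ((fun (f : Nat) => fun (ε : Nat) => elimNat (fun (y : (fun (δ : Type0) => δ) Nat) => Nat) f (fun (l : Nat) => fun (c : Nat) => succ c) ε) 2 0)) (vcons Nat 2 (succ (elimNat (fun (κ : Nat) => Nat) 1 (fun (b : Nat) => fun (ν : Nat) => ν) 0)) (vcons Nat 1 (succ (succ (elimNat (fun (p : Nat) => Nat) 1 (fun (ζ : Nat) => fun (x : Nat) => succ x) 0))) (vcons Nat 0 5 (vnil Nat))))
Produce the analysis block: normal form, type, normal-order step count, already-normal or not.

resulting normal form:
  vcons Nat 3 3 (vcons Nat 2 2 (vcons Nat 1 3 (vcons Nat 0 5 (vnil Nat))))
the term's type:
  Vec Nat 4
steps to reach normal form (normal order): 14
term was already normal: no
first contracted redex: a beta-redex


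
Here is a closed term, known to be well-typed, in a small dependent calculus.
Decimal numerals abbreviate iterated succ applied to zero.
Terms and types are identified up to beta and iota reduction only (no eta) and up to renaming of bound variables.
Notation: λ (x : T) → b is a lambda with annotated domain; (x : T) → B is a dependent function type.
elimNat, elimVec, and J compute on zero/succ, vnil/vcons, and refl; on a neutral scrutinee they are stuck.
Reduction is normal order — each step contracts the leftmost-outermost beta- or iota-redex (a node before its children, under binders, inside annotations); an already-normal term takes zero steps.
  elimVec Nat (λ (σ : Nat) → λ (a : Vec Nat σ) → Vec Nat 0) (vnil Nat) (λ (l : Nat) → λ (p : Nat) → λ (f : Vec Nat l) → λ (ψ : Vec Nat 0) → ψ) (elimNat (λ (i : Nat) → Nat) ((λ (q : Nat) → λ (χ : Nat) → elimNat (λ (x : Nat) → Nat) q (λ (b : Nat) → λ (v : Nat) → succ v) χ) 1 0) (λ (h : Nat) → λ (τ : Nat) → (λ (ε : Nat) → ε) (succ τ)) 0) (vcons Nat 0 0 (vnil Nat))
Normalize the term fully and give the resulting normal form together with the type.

normal form:
  vnil Nat
the term's type:
  Vec Nat 0
observation: contracting an elimVec iota-redex first, the term normalizes in 6 steps.


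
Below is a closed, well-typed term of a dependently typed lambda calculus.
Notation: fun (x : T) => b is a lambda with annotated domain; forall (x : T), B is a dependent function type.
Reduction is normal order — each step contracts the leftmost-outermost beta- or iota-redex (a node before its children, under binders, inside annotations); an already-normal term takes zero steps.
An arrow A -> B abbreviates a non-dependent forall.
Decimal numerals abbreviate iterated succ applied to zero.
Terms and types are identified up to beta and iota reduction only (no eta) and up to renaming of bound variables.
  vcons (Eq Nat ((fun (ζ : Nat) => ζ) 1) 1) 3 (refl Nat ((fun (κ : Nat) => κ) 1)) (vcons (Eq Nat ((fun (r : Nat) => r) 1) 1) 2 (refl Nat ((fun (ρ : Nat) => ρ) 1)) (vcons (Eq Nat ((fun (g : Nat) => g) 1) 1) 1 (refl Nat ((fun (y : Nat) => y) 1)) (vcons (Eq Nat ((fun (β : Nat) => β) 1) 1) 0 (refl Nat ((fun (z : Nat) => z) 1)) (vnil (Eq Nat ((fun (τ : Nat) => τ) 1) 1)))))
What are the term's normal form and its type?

reduced normal form:
  vcons (Eq Nat 1 1) 3 (refl Nat 1) (vcons (Eq Nat 1 1) 2 (refl Nat 1) (vcons (Eq Nat 1 1) 1 (refl Nat 1) (vcons (Eq Nat 1 1) 0 (refl Nat 1) (vnil (Eq Nat 1 1)))))
inferred type:
  Vec (Eq Nat 1 1) 4
observation: reduction starts at a beta-redex, and 9 normal-order steps reach the normal form.


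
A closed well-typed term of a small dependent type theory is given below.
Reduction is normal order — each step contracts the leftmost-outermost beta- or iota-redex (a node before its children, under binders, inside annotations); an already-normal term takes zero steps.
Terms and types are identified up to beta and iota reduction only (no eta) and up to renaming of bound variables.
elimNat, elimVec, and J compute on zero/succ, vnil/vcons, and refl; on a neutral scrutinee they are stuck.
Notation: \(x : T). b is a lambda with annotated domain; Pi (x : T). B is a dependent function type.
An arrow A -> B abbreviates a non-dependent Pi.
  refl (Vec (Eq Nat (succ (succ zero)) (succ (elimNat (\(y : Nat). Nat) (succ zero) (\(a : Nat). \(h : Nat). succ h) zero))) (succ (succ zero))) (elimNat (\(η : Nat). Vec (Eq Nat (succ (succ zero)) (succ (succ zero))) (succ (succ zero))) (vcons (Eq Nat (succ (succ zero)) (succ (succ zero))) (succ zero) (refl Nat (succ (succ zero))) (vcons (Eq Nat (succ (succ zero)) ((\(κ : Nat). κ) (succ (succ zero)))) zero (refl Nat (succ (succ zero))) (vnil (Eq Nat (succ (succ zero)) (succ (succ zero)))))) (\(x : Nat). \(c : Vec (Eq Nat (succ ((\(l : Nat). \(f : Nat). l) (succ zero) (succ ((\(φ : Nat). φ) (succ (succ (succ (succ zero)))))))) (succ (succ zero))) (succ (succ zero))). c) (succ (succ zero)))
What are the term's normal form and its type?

resulting normal form:
  refl (Vec (Eq Nat (succ (succ zero)) (succ (succ zero))) (succ (succ zero))) (vcons (Eq Nat (succ (succ zero)) (succ (succ zero))) (succ zero) (refl Nat (succ (succ zero))) (vcons (Eq Nat (succ (succ zero)) (succ (succ zero))) zero (refl Nat (succ (succ zero))) (vnil (Eq Nat (succ (succ zero)) (succ (succ zero))))))
the term's type:
  Eq (Vec (Eq Nat (succ (succ zero)) (succ (succ zero))) (succ (succ zero))) (vcons (Eq Nat (succ (succ zero)) (succ (succ zero))) (succ zero) (refl Nat (succ (succ zero))) (vcons (Eq Nat (succ (succ zero)) (succ (succ zero))) zero (refl Nat (succ (succ zero))) (vnil (Eq Nat (succ (succ zero)) (succ (succ zero)))))) (vcons (Eq Nat (succ (succ zero)) (succ (succ zero))) (succ zero) (refl Nat (succ (succ zero))) (vcons (Eq Nat (succ (succ zero)) (succ (succ zero))) zero (refl Nat (succ (succ zero))) (vnil (Eq Nat (succ (succ zero)) (succ (succ zero))))))
observation: reduction starts at an elimNat iota-redex, and 9 normal-order steps reach the normal form.


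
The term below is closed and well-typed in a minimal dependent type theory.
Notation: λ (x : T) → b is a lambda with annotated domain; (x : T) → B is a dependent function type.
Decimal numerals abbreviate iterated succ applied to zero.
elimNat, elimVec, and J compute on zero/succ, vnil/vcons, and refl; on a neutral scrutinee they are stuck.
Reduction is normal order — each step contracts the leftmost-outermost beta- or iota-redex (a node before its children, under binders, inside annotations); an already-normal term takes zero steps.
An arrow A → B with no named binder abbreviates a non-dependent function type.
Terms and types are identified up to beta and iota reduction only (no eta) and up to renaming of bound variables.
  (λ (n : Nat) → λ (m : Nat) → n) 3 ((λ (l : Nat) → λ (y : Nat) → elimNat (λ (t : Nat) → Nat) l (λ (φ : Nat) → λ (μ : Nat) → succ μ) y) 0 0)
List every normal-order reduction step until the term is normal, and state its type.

normal-order reduction:
  (λ (n : Nat) → λ (m : Nat) → n) 3 ((λ (l : Nat) → λ (y : Nat) → elimNat (λ (t : Nat) → Nat) l (λ (φ : Nat) → λ (μ : Nat) → succ μ) y) 0 0)
  ~> (λ (n : Nat) → 3) ((λ (m : Nat) → λ (l : Nat) → elimNat (λ (y : Nat) → Nat) m (λ (t : Nat) → λ (φ : Nat) → succ φ) l) 0 0)
  ~> 3
the term's type:
  Nat
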